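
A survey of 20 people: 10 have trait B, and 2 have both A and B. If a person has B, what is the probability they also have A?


P(A|B) = P(A∩B)/P(B) = (2/20)/(10/20) = 2/10 = 1/5

1/5


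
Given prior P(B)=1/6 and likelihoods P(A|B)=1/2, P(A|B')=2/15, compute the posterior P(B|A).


P(A) = P(A|B)P(B) + P(A|B')P(B') = 1/2*1/6 + 2/15*5/6 = 7/36
P(B|A) = P(A|B)P(B)/P(A) = (1/12)/(7/36) = 3/7

3/7


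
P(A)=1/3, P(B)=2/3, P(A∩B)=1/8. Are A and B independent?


P(A)*P(B) = 1/3*2/3 = 2/9
P(A∩B) = 1/8 != 2/9, so not independent

No, A and B are not independent


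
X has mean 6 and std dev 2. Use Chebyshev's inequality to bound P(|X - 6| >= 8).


k = 8/2 = 4
Chebyshev: P(|X-mu| >= k*sigma) <= 1/k^2 = 1/4^2 = 1/16

1/16


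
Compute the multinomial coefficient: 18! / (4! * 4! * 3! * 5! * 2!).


18! = 6402373705728000
Denominator: 4!=24 * 4!=24 * 3!=6 * 5!=120 * 2!=2
Coefficient = 6402373705728000 / 829440 = 7718911200

7718911200


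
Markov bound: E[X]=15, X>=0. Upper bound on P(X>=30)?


Markov: P(X >= a) <= E[X]/a
P(X >= 30) <= 15/30 = 1/2

1/2


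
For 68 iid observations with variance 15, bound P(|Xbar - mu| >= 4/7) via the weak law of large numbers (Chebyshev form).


Var(Xbar) = Var(X)/n = 15/68
Chebyshev: P(|Xbar-mu| >= 4/7) <= Var(Xbar)/(4/7)^2 = (15/68)/(16/49) = 735/1088

735/1088


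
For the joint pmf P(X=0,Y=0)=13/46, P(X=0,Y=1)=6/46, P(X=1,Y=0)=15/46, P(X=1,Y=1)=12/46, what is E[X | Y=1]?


P(Y=1) = 18/46
E[X|Y=1] = (0*6 + 1*12)/18 = 12/18 = 2/3

2/3


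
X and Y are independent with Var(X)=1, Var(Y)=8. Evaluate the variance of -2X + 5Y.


Independence => Cov(X,Y)=0
Var(-2X + 5Y) = (-2)^2*Var(X) + 5^2*Var(Y)
= 4*1 + 25*8 = 204

204


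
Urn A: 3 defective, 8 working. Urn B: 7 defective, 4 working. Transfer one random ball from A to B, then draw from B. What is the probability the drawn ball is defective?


P(transfer defective) = 3/11; P(transfer working) = 8/11
If defective transferred: Urn II has 8 defective of 12, so P(defective|defective moved) = 2/3
If working transferred: Urn II has 7 defective of 12, so P(defective|working moved) = 7/12
By total probability: P(defective) = 3/11*2/3 + 8/11*7/12 = 20/33

20/33


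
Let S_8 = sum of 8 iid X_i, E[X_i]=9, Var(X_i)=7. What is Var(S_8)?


By independence, Var(S_n) = n*Var(X_1) = 8*7 = 56

56


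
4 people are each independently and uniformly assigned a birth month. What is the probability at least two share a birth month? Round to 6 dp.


P(all different) = prod((12-i)/12 for i=0..3) = 0.572917
P(at least one match) = 1 - 0.572917 = 0.427083

0.427083


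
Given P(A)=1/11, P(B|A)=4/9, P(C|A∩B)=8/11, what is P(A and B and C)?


P(A∩B∩C) = P(A) * P(B|A) * P(C|A∩B)
= 1/11 * 4/9 * 8/11
= 4/99 * 8/11 = 32/1089

32/1089


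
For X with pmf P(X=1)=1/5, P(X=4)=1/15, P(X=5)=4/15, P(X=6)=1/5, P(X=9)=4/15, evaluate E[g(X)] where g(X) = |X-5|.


E[|X-5|] = sum(g(x)*P(x))
= 4*1/5 + 1*1/15 + 0*4/15 + 1*1/5 + 4*4/15
= 32/15

32/15


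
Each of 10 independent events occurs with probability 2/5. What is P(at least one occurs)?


P(at least one) = 1 - P(none)
P(none) = (1 - 2/5)^10 = (3/5)^10 = 59049/9765625
P(at least one) = 1 - 59049/9765625 = 9706576/9765625

9706576/9765625


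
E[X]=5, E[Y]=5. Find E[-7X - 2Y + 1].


E[-7X - 2Y + 1] = -7*E[X] - 2*E[Y] + 1
= (-7)*(5) + (-2)*(5) + (1)
= -35 - 10 + 1 = -44

-44


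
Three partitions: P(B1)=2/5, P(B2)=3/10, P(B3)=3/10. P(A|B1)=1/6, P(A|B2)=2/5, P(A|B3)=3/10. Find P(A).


P(A) = P(A|B1)P(B1) + P(A|B2)P(B2) + P(A|B3)P(B3)
= 1/6*2/5 + 2/5*3/10 + 3/10*3/10
= 1/15 + 3/25 + 9/100 = 83/300

83/300


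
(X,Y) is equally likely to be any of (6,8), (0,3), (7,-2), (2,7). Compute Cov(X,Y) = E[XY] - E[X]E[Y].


E[X]=15/4, E[Y]=4, E[XY]=12
Cov(X,Y) = E[XY] - E[X]E[Y] = 12 - 15/4*4 = -3

-3


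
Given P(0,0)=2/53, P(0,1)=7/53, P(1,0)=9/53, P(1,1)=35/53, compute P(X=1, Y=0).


Read from table: P(X=1, Y=0) = 9/53

9/53


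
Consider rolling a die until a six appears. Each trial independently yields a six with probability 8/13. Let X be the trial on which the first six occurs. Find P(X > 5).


P(X > 5) = P(first 5 trials all fail) = (1-p)^5 = (5/13)^5 = 3125/371293

3125/371293


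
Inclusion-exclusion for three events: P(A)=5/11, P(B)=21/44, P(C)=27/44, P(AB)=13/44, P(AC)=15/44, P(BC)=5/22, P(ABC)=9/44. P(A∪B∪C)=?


P(A∪B∪C) = P(A)+P(B)+P(C) - P(AB)-P(AC)-P(BC) + P(ABC)
= 5/11+21/44+27/44 - 13/44-15/44-5/22 + 9/44
= 39/44

39/44


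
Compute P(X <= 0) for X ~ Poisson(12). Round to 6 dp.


P(X<=0) = e^(-12)*12^0/0!
≈ 0.0000061442
≈ 0.000006

0.000006


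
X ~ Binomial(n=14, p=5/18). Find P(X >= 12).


P(X>=12) = P(X=12) + P(X=13) + P(X=14)
= 3754638671875/374813367582081024 + 111083984375/187406683791040512 + 6103515625/374813367582081024
= 663818359375/62468894597013504

663818359375/62468894597013504


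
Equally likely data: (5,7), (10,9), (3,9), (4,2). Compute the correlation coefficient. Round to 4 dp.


Cov(X,Y) = 2.8750, Var(X) = 7.2500, Var(Y) = 8.1875
rho = Cov/(sqrt(VarX)*sqrt(VarY)) = 0.3732

0.3732


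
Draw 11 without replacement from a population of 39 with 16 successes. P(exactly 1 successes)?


P(X=1) = C(16,1)*C(23,10) / C(39,11)
= 16*1144066 / 1676056044
= 18305056/1676056044 = 14168/1297257

14168/1297257


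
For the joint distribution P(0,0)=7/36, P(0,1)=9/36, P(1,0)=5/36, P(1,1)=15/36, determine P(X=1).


P(X=1) = P(1,0)+P(1,1) = 5/36 + 15/36 = 20/36 = 5/9

5/9


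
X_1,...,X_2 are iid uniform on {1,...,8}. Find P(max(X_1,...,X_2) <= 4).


P(max <= 4) = P(all X_i <= 4) = (P(X_1 <= 4))^2
= (4/8)^2 = (1/2)^2 = 1/4

1/4


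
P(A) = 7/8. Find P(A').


P(A') = 1 - P(A) = 1 - 7/8 = 1/8

1/8


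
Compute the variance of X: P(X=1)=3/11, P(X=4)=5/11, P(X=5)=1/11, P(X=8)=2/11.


E[X] = 4, E[X^2] = 236/11
Var(X) = E[X^2] - (E[X])^2 = 236/11 - (4)^2 = 60/11

60/11


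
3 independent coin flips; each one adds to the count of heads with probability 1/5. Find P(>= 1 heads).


P(at least one) = 1 - P(none)
P(none) = (1 - 1/5)^3 = (4/5)^3 = 64/125
P(at least one) = 1 - 64/125 = 61/125

61/125


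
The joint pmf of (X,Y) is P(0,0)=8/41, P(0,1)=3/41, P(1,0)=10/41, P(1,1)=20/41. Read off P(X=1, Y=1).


Read from table: P(X=1, Y=1) = 20/41

20/41


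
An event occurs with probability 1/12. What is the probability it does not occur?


P(A') = 1 - P(A) = 1 - 1/12 = 11/12

11/12


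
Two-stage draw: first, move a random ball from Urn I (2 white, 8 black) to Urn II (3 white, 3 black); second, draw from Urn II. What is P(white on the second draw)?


P(transfer white) = 2/10 = 1/5; P(transfer black) = 4/5
If white transferred: Urn II has 4 white of 7, so P(white|white moved) = 4/7
If black transferred: Urn II has 3 white of 7, so P(white|black moved) = 3/7
By total probability: P(white) = 1/5*4/7 + 4/5*3/7 = 16/35

16/35


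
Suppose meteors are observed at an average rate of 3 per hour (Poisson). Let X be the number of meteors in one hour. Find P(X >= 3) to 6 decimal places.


P(X>=3) = 1 - P(X<=2) = 1 - (e^(-3)*3^0/0! + e^(-3)*3^1/1! + e^(-3)*3^2/2!)
≈ 1 - (0.0497870684 + 0.1493612051 + 0.2240418077)
= 1 - 0.4231900812 = 0.5768099188
≈ 0.576810

0.576810


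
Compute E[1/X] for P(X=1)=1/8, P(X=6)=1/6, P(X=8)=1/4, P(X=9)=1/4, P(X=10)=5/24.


E[1/X] = sum(g(x)*P(x))
= 1*1/8 + 1/6*1/6 + 1/8*1/4 + 1/9*1/4 + 1/10*5/24
= 67/288

67/288


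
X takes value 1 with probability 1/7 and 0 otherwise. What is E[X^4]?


For Bernoulli: X in {0,1}
E[X^4] = 0^4*(1-1/7) + 1^4*1/7 = 1/7

1/7


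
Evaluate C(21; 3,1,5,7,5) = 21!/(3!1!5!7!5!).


21! = 51090942171709440000
Denominator: 3!=6 * 1!=1 * 5!=120 * 7!=5040 * 5!=120
Coefficient = 51090942171709440000 / 435456000 = 117327450240

117327450240


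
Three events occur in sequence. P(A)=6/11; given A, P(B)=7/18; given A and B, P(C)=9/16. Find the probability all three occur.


P(A∩B∩C) = P(A) * P(B|A) * P(C|A∩B)
= 6/11 * 7/18 * 9/16
= 7/33 * 9/16 = 21/176

21/176


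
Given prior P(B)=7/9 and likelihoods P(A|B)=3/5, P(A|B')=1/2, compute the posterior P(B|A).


P(A) = P(A|B)P(B) + P(A|B')P(B') = 3/5*7/9 + 1/2*2/9 = 26/45
P(B|A) = P(A|B)P(B)/P(A) = (7/15)/(26/45) = 21/26

21/26


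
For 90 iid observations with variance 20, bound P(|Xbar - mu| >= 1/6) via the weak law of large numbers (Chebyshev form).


Var(Xbar) = Var(X)/n = 20/90
Chebyshev: P(|Xbar-mu| >= 1/6) <= Var(Xbar)/(1/6)^2 = (2/9)/(1/36) = 8
Bound exceeds 1, so trivial bound: 1

1


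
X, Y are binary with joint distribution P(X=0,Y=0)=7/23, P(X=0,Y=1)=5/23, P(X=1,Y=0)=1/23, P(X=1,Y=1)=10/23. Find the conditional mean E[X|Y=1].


P(Y=1) = 15/23
E[X|Y=1] = (0*5 + 1*10)/15 = 10/15 = 2/3

2/3


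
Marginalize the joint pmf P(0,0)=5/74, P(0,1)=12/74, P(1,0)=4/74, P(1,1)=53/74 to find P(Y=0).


P(Y=0) = P(0,0)+P(1,0) = 5/74 + 4/74 = 9/74

9/74


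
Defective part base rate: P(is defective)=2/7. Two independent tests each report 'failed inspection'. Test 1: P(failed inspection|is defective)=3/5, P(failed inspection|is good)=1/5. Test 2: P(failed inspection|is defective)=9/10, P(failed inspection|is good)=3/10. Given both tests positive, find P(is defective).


After test 1: P(+) = 3/5*2/7 + 1/5*5/7 = 11/35
P(B|+) = (6/35)/(11/35) = 6/11
After test 2 (use post1 as new prior): P(+) = 9/10*6/11 + 3/10*5/11 = 69/110
P(B|+,+) = (27/55)/(69/110) = 18/23

18/23


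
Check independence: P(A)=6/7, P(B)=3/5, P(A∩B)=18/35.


P(A)*P(B) = 6/7*3/5 = 18/35
P(A∩B) = 18/35, which equals P(A)P(B), so independent

Yes, A and B are independent


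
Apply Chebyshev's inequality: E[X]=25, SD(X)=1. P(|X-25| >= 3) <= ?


k = 3/1 = 3
Chebyshev: P(|X-mu| >= k*sigma) <= 1/k^2 = 1/3^2 = 1/9

1/9


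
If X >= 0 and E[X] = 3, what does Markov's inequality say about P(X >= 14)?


Markov: P(X >= a) <= E[X]/a
P(X >= 14) <= 3/14

3/14


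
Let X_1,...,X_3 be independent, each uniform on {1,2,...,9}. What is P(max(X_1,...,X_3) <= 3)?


P(max <= 3) = P(all X_i <= 3) = (P(X_1 <= 3))^3
= (3/9)^3 = (1/3)^3 = 1/27

1/27


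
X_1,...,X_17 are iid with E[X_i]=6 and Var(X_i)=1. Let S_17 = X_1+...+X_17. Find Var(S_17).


By independence, Var(S_n) = n*Var(X_1) = 17*1 = 17

17


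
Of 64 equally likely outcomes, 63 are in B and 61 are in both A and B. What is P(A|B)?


P(A|B) = P(A∩B)/P(B) = (61/64)/(63/64) = 61/63

61/63


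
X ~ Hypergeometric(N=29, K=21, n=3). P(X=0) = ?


P(X=0) = C(21,0)*C(8,3) / C(29,3)
= 1*56 / 3654
= 56/3654 = 4/261

4/261


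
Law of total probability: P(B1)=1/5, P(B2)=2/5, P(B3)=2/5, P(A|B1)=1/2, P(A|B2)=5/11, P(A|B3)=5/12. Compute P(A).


P(A) = P(A|B1)P(B1) + P(A|B2)P(B2) + P(A|B3)P(B3)
= 1/2*1/5 + 5/11*2/5 + 5/12*2/5
= 1/10 + 2/11 + 1/6 = 74/165

74/165


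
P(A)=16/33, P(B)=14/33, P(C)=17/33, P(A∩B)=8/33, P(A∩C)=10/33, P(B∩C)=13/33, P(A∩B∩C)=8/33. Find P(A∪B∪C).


P(A∪B∪C) = P(A)+P(B)+P(C) - P(AB)-P(AC)-P(BC) + P(ABC)
= 16/33+14/33+17/33 - 8/33-10/33-13/33 + 8/33
= 8/11

8/11


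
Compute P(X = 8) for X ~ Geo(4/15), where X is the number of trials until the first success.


P(X=8) = (1-p)^7 * p = (11/15)^7 * 4/15
= 19487171/170859375 * 4/15 = 77948684/2562890625

77948684/2562890625


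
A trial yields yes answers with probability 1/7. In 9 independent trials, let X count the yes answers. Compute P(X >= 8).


P(X>=8) = P(X=8) + P(X=9)
= 54/40353607 + 1/40353607
= 55/40353607

55/40353607


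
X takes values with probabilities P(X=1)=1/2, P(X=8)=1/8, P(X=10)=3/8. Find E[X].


E[X] = sum(x * P(x))
= 1*1/2 + 8*1/8 + 10*3/8
= 21/4

21/4


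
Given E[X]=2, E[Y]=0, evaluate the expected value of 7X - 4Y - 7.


E[7X - 4Y - 7] = 7*E[X] - 4*E[Y] - 7
= (7)*(2) + (-4)*(0) + (-7)
= 14 + 0 - 7 = 7

7


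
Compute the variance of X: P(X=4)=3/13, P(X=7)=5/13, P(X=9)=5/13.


E[X] = 92/13, E[X^2] = 698/13
Var(X) = E[X^2] - (E[X])^2 = 698/13 - (92/13)^2 = 610/169

610/169


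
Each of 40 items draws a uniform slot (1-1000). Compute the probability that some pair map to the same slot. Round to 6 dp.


P(all different) = prod((1000-i)/1000 for i=0..39) = 0.453628
P(at least one match) = 1 - 0.453628 = 0.546372

0.546372


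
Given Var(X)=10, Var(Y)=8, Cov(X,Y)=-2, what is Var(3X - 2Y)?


Var(3X - 2Y) = 3^2*Var(X) + (-2)^2*Var(Y) + 2*3*(-2)*Cov(X,Y)
= 9*10 + 4*8 - 12*(-2)
= 90 + 32 + 24 = 146

146


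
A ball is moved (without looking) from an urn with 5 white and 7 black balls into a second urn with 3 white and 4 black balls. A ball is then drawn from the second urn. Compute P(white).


P(transfer white) = 5/12; P(transfer black) = 7/12
If white transferred: Urn II has 4 white of 8, so P(white|white moved) = 1/2
If black transferred: Urn II has 3 white of 8, so P(white|black moved) = 3/8
By total probability: P(white) = 5/12*1/2 + 7/12*3/8 = 41/96

41/96


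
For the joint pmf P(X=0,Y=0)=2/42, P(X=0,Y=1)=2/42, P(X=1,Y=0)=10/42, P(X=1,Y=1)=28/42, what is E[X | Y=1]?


P(Y=1) = 30/42
E[X|Y=1] = (0*2 + 1*28)/30 = 28/30 = 14/15

14/15


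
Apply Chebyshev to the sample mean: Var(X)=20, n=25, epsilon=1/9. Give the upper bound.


Var(Xbar) = Var(X)/n = 20/25
Chebyshev: P(|Xbar-mu| >= 1/9) <= Var(Xbar)/(1/9)^2 = (4/5)/(1/81) = 324/5
Bound exceeds 1, so trivial bound: 1

1


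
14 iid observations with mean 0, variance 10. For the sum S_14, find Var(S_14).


By independence, Var(S_n) = n*Var(X_1) = 14*10 = 140

140


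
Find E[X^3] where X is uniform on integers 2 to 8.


E[X^3] = (1/7) * sum(x^3 for x=2..8)
= 1295/7 = 185

185


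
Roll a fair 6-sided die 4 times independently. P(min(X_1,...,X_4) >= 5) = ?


P(min >= 5) = P(all X_i >= 5) = (P(X_1 >= 5))^4
= (2/6)^4 = (1/3)^4 = 1/81

1/81


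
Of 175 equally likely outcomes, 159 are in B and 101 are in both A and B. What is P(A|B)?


P(A|B) = P(A∩B)/P(B) = (101/175)/(159/175) = 101/159

101/159


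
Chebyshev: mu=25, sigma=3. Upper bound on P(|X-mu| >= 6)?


k = 6/3 = 2
Chebyshev: P(|X-mu| >= k*sigma) <= 1/k^2 = 1/2^2 = 1/4

1/4


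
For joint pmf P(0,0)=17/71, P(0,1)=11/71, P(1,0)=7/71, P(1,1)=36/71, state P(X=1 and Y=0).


Read from table: P(X=1, Y=0) = 7/71

7/71


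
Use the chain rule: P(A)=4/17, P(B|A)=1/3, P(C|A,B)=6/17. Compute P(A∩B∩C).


P(A∩B∩C) = P(A) * P(B|A) * P(C|A∩B)
= 4/17 * 1/3 * 6/17
= 4/51 * 6/17 = 8/289

8/289


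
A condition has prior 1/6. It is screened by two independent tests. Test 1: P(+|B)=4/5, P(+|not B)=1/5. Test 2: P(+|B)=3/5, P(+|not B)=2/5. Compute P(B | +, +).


After test 1: P(+) = 4/5*1/6 + 1/5*5/6 = 3/10
P(B|+) = (2/15)/(3/10) = 4/9
After test 2 (use post1 as new prior): P(+) = 3/5*4/9 + 2/5*5/9 = 22/45
P(B|+,+) = (4/15)/(22/45) = 6/11

6/11


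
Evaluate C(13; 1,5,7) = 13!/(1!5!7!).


13! = 6227020800
Denominator: 1!=1 * 5!=120 * 7!=5040
Coefficient = 6227020800 / 604800 = 10296

10296


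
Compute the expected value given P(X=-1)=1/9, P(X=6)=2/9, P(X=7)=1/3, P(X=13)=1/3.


E[X] = sum(x * P(x))
= -1*1/9 + 6*2/9 + 7*1/3 + 13*1/3
= 71/9

71/9


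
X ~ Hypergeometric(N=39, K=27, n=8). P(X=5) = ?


P(X=5) = C(27,5)*C(12,3) / C(39,8)
= 80730*220 / 61523748
= 17760600/61523748 = 3450/11951

3450/11951


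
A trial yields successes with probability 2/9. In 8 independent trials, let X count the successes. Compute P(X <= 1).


P(X<=1) = P(X=0) + P(X=1)
= 5764801/43046721 + 13176688/43046721
= 18941489/43046721

18941489/43046721


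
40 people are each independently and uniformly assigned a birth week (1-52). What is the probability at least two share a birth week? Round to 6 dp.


P(all different) = prod((52-i)/52 for i=0..39) = 0.000000
P(at least one match) = 1 - 0.000000 = 1.000000

1.000000


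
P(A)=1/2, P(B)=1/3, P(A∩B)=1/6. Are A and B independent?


P(A)*P(B) = 1/2*1/3 = 1/6
P(A∩B) = 1/6, which equals P(A)P(B), so independent

Yes, A and B are independent


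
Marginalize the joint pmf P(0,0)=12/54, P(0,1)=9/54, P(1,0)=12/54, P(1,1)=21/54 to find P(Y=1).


P(Y=1) = P(0,1)+P(1,1) = 9/54 + 21/54 = 30/54 = 5/9

5/9


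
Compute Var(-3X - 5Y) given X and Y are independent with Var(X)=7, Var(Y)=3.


Independence => Cov(X,Y)=0
Var(-3X - 5Y) = (-3)^2*Var(X) + (-5)^2*Var(Y)
= 9*7 + 25*3 = 138

138


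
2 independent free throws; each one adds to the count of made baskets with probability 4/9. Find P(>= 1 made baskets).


P(at least one) = 1 - P(none)
P(none) = (1 - 4/9)^2 = (5/9)^2 = 25/81
P(at least one) = 1 - 25/81 = 56/81

56/81


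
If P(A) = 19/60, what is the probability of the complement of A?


P(A') = 1 - P(A) = 1 - 19/60 = 41/60

41/60


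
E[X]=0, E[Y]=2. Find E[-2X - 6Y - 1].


E[-2X - 6Y - 1] = -2*E[X] - 6*E[Y] - 1
= (-2)*(0) + (-6)*(2) + (-1)
= 0 - 12 - 1 = -13

-13


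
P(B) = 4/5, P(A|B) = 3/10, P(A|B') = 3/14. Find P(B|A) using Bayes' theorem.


P(A) = P(A|B)P(B) + P(A|B')P(B') = 3/10*4/5 + 3/14*1/5 = 99/350
P(B|A) = P(A|B)P(B)/P(A) = (6/25)/(99/350) = 28/33

28/33


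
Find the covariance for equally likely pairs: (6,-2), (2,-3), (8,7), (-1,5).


E[X]=15/4, E[Y]=7/4, E[XY]=33/4
Cov(X,Y) = E[XY] - E[X]E[Y] = 33/4 - 15/4*7/4 = 27/16

27/16


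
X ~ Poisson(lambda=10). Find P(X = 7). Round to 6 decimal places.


P(X=7) = e^(-10) * 10^7 / 7!
≈ 0.00004539992976 * 10000000 / 5040
≈ 0.090079

0.090079


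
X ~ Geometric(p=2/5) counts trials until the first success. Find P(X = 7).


P(X=7) = (1-p)^6 * p = (3/5)^6 * 2/5
= 729/15625 * 2/5 = 1458/78125

1458/78125


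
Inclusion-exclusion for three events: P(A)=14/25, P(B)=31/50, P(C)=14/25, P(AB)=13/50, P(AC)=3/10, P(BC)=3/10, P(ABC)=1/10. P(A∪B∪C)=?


P(A∪B∪C) = P(A)+P(B)+P(C) - P(AB)-P(AC)-P(BC) + P(ABC)
= 14/25+31/50+14/25 - 13/50-3/10-3/10 + 1/10
= 49/50

49/50


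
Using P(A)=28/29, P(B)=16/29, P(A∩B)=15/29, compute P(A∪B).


P(A∪B) = P(A) + P(B) - P(A∩B)
= 28/29 + 16/29 - 15/29 = 1

1


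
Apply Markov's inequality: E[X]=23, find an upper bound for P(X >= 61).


Markov: P(X >= a) <= E[X]/a
P(X >= 61) <= 23/61

23/61


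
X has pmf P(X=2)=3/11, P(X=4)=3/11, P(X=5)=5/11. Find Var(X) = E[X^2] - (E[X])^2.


E[X] = 43/11, E[X^2] = 185/11
Var(X) = E[X^2] - (E[X])^2 = 185/11 - (43/11)^2 = 186/121

186/121


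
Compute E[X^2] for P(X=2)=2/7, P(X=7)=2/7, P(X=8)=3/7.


E[X^2] = sum(g(x)*P(x))
= 4*2/7 + 49*2/7 + 64*3/7
= 298/7

298/7


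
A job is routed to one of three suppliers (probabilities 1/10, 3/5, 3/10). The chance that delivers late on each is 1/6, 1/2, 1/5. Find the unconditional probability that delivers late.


P(A) = P(A|B1)P(B1) + P(A|B2)P(B2) + P(A|B3)P(B3)
= 1/6*1/10 + 1/2*3/5 + 1/5*3/10
= 1/60 + 3/10 + 3/50 = 113/300

113/300


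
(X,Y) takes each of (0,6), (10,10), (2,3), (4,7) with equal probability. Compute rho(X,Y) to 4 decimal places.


Cov(X,Y) = 7.5000, Var(X) = 14.0000, Var(Y) = 6.2500
rho = Cov/(sqrt(VarX)*sqrt(VarY)) = 0.8018

0.8018


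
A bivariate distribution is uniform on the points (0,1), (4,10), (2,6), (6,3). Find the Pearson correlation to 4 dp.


Cov(X,Y) = 2.5000, Var(X) = 5.0000, Var(Y) = 11.5000
rho = Cov/(sqrt(VarX)*sqrt(VarY)) = 0.3297

0.3297


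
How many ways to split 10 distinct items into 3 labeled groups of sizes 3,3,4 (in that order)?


10! = 3628800
Denominator: 3!=6 * 3!=6 * 4!=24
Coefficient = 3628800 / 864 = 4200

4200


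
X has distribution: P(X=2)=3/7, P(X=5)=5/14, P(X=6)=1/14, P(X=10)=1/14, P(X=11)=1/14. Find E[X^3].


E[X^3] = sum(g(x)*P(x))
= 8*3/7 + 125*5/14 + 216*1/14 + 1000*1/14 + 1331*1/14
= 230

230


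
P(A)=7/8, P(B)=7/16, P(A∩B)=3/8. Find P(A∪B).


P(A∪B) = P(A) + P(B) - P(A∩B)
= 7/8 + 7/16 - 3/8 = 15/16

15/16


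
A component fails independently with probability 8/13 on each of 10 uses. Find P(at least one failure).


P(at least one) = 1 - P(none)
P(none) = (1 - 8/13)^10 = (5/13)^10 = 9765625/137858491849
P(at least one) = 1 - 9765625/137858491849 = 137848726224/137858491849

137848726224/137858491849


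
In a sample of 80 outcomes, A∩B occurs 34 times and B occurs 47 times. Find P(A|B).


P(A|B) = P(A∩B)/P(B) = (34/80)/(47/80) = 34/47

34/47


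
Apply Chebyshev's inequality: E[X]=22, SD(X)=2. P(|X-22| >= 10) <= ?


k = 10/2 = 5
Chebyshev: P(|X-mu| >= k*sigma) <= 1/k^2 = 1/5^2 = 1/25

1/25


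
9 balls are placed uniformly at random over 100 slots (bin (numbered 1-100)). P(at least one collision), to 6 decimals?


P(all different) = prod((100-i)/100 for i=0..8) = 0.690282
P(at least one match) = 1 - 0.690282 = 0.309718

0.309718


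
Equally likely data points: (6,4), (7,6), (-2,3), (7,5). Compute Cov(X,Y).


E[X]=9/2, E[Y]=9/2, E[XY]=95/4
Cov(X,Y) = E[XY] - E[X]E[Y] = 95/4 - 9/2*9/2 = 7/2

7/2


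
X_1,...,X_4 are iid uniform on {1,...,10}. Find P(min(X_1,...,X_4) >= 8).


P(min >= 8) = P(all X_i >= 8) = (P(X_1 >= 8))^4
= (3/10)^4 = 81/10000

81/10000


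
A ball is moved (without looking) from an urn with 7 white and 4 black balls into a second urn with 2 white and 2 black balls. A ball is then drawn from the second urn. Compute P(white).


P(transfer white) = 7/11; P(transfer black) = 4/11
If white transferred: Urn II has 3 white of 5, so P(white|white moved) = 3/5
If black transferred: Urn II has 2 white of 5, so P(white|black moved) = 2/5
By total probability: P(white) = 7/11*3/5 + 4/11*2/5 = 29/55

29/55


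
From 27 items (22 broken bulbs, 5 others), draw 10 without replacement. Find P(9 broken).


P(X=9) = C(22,9)*C(5,1) / C(27,10)
= 497420*5 / 8436285
= 2487100/8436285 = 2380/8073

2380/8073


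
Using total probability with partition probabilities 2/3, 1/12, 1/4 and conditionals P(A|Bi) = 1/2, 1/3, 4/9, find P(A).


P(A) = P(A|B1)P(B1) + P(A|B2)P(B2) + P(A|B3)P(B3)
= 1/2*2/3 + 1/3*1/12 + 4/9*1/4
= 1/3 + 1/36 + 1/9 = 17/36

17/36


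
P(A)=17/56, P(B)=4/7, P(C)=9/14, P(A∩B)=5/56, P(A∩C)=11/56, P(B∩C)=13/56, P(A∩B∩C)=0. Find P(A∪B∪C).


P(A∪B∪C) = P(A)+P(B)+P(C) - P(AB)-P(AC)-P(BC) + P(ABC)
= 17/56+4/7+9/14 - 5/56-11/56-13/56 + 0
= 1

1


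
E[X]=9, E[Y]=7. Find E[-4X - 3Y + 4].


E[-4X - 3Y + 4] = -4*E[X] - 3*E[Y] + 4
= (-4)*(9) + (-3)*(7) + (4)
= -36 - 21 + 4 = -53

-53


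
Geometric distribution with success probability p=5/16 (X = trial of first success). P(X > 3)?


P(X > 3) = P(first 3 trials all fail) = (1-p)^3 = (11/16)^3 = 1331/4096

1331/4096


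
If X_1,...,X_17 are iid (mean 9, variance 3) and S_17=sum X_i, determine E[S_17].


E[S_n] = n*E[X_1] = 17*9 = 153

153


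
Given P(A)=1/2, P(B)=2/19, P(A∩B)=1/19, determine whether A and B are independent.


P(A)*P(B) = 1/2*2/19 = 1/19
P(A∩B) = 1/19, which equals P(A)P(B), so independent

Yes, A and B are independent


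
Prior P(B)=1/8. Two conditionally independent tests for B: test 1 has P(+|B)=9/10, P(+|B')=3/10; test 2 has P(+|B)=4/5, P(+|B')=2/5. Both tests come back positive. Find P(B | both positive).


After test 1: P(+) = 9/10*1/8 + 3/10*7/8 = 3/8
P(B|+) = (9/80)/(3/8) = 3/10
After test 2 (use post1 as new prior): P(+) = 4/5*3/10 + 2/5*7/10 = 13/25
P(B|+,+) = (6/25)/(13/25) = 6/13

6/13


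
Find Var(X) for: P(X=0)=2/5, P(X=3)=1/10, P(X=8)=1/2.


E[X] = 43/10, E[X^2] = 329/10
Var(X) = E[X^2] - (E[X])^2 = 329/10 - (43/10)^2 = 1441/100

1441/100


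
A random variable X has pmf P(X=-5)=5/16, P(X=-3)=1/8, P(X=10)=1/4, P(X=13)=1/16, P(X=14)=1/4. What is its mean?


E[X] = sum(x * P(x))
= -5*5/16 - 3*1/8 + 10*1/4 + 13*1/16 + 14*1/4
= 39/8

39/8


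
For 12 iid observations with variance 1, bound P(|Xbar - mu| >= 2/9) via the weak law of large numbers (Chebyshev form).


Var(Xbar) = Var(X)/n = 1/12
Chebyshev: P(|Xbar-mu| >= 2/9) <= Var(Xbar)/(2/9)^2 = (1/12)/(4/81) = 27/16
Bound exceeds 1, so trivial bound: 1

1


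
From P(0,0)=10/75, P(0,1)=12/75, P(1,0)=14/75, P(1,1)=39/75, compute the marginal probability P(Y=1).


P(Y=1) = P(0,1)+P(1,1) = 12/75 + 39/75 = 51/75 = 17/25

17/25


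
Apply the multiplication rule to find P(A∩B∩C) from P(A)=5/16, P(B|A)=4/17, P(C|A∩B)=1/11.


P(A∩B∩C) = P(A) * P(B|A) * P(C|A∩B)
= 5/16 * 4/17 * 1/11
= 5/68 * 1/11 = 5/748

5/748


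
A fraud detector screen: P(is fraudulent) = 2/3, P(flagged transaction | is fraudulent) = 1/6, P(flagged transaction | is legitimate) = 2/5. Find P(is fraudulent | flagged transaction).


P(A) = P(A|B)P(B) + P(A|B')P(B') = 1/6*2/3 + 2/5*1/3 = 11/45
P(B|A) = P(A|B)P(B)/P(A) = (1/9)/(11/45) = 5/11

5/11


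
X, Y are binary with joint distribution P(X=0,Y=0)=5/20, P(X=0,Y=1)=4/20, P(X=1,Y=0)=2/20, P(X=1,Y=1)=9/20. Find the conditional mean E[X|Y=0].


P(Y=0) = 7/20
E[X|Y=0] = (0*5 + 1*2)/7 = 2/7

2/7


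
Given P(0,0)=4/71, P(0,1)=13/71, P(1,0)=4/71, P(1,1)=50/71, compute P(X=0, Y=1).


Read from table: P(X=0, Y=1) = 13/71

13/71


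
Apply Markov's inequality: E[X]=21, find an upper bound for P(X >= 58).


Markov: P(X >= a) <= E[X]/a
P(X >= 58) <= 21/58

21/58


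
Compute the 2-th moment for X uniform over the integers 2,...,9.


E[X^2] = (1/8) * sum(x^2 for x=2..9)
= 284/8 = 71/2

71/2


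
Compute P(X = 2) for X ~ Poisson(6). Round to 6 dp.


P(X=2) = e^(-6) * 6^2 / 2!
≈ 0.002478752177 * 36 / 2
≈ 0.044618

0.044618


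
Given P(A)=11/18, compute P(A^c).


P(A') = 1 - P(A) = 1 - 11/18 = 7/18

7/18


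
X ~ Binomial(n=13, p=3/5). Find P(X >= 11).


P(X>=11) = P(X=11) + P(X=12) + P(X=13)
= 55269864/1220703125 + 13817466/1220703125 + 1594323/1220703125
= 70681653/1220703125

70681653/1220703125


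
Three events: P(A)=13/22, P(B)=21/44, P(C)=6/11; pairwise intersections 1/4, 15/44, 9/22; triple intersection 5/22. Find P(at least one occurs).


P(A∪B∪C) = P(A)+P(B)+P(C) - P(AB)-P(AC)-P(BC) + P(ABC)
= 13/22+21/44+6/11 - 1/4-15/44-9/22 + 5/22
= 37/44

37/44


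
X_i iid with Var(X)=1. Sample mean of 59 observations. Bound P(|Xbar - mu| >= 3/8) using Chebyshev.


Var(Xbar) = Var(X)/n = 1/59
Chebyshev: P(|Xbar-mu| >= 3/8) <= Var(Xbar)/(3/8)^2 = (1/59)/(9/64) = 64/531

64/531


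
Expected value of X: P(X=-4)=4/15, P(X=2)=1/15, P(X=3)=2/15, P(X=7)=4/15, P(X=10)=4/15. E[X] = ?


E[X] = sum(x * P(x))
= -4*4/15 + 2*1/15 + 3*2/15 + 7*4/15 + 10*4/15
= 4

4


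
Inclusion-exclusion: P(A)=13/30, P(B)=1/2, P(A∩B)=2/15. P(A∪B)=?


P(A∪B) = P(A) + P(B) - P(A∩B)
= 13/30 + 1/2 - 2/15 = 4/5

4/5


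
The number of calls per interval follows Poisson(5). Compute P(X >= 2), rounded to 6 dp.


P(X>=2) = 1 - P(X<=1) = 1 - (e^(-5)*5^0/0! + e^(-5)*5^1/1!)
≈ 1 - (0.0067379470 + 0.0336897350)
= 1 - 0.0404276820 = 0.9595723180
≈ 0.959572

0.959572


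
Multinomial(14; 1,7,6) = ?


14! = 87178291200
Denominator: 1!=1 * 7!=5040 * 6!=720
Coefficient = 87178291200 / 3628800 = 24024

24024


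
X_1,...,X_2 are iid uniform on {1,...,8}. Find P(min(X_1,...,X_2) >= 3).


P(min >= 3) = P(all X_i >= 3) = (P(X_1 >= 3))^2
= (6/8)^2 = (3/4)^2 = 9/16

9/16


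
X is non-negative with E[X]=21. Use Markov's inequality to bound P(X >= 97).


Markov: P(X >= a) <= E[X]/a
P(X >= 97) <= 21/97

21/97


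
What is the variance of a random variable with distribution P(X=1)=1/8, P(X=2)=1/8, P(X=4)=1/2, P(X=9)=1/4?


E[X] = 37/8, E[X^2] = 231/8
Var(X) = E[X^2] - (E[X])^2 = 231/8 - (37/8)^2 = 479/64

479/64


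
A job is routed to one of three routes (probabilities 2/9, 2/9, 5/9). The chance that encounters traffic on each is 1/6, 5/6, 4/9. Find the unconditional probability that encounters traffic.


P(A) = P(A|B1)P(B1) + P(A|B2)P(B2) + P(A|B3)P(B3)
= 1/6*2/9 + 5/6*2/9 + 4/9*5/9
= 1/27 + 5/27 + 20/81 = 38/81

38/81


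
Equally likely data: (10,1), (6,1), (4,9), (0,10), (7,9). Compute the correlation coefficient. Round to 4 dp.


Cov(X,Y) = -9.4000, Var(X) = 11.0400, Var(Y) = 16.8000
rho = Cov/(sqrt(VarX)*sqrt(VarY)) = -0.6902

-0.6902


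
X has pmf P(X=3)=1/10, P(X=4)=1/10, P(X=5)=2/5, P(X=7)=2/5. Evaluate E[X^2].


E[X^2] = sum(x^2 * P(x))
= 9*1/10 + 16*1/10 + 25*2/5 + 49*2/5
= 321/10

321/10


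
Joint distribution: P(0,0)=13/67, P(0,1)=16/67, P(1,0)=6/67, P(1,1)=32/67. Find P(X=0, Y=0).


Read from table: P(X=0, Y=0) = 13/67

13/67


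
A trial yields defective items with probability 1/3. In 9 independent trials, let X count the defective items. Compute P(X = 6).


P(X=6) = C(9,6) * p^6 * (1-p)^3
= 84 * 1/729 * 8/27
= 224/6561

224/6561


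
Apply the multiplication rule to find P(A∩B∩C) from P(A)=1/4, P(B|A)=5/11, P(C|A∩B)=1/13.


P(A∩B∩C) = P(A) * P(B|A) * P(C|A∩B)
= 1/4 * 5/11 * 1/13
= 5/44 * 1/13 = 5/572

5/572


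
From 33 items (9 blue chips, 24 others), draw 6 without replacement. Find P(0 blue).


P(X=0) = C(9,0)*C(24,6) / C(33,6)
= 1*134596 / 1107568
= 134596/1107568 = 437/3596

437/3596


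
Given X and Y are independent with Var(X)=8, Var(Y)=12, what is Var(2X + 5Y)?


Independence => Cov(X,Y)=0
Var(2X + 5Y) = 2^2*Var(X) + 5^2*Var(Y)
= 4*8 + 25*12 = 332

332


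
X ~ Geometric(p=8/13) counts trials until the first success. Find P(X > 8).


P(X > 8) = P(first 8 trials all fail) = (1-p)^8 = (5/13)^8 = 390625/815730721

390625/815730721


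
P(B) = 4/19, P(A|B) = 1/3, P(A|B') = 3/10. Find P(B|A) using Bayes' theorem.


P(A) = P(A|B)P(B) + P(A|B')P(B') = 1/3*4/19 + 3/10*15/19 = 35/114
P(B|A) = P(A|B)P(B)/P(A) = (4/57)/(35/114) = 8/35

8/35


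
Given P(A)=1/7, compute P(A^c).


P(A') = 1 - P(A) = 1 - 1/7 = 6/7

6/7


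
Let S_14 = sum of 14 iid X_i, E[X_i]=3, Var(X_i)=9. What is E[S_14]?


E[S_n] = n*E[X_1] = 14*3 = 42

42


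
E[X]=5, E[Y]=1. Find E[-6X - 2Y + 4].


E[-6X - 2Y + 4] = -6*E[X] - 2*E[Y] + 4
= (-6)*(5) + (-2)*(1) + (4)
= -30 - 2 + 4 = -28

-28


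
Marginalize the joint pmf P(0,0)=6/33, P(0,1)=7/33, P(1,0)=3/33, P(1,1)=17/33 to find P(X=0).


P(X=0) = P(0,0)+P(0,1) = 6/33 + 7/33 = 13/33

13/33


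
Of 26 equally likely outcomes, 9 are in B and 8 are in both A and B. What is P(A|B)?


P(A|B) = P(A∩B)/P(B) = (8/26)/(9/26) = 8/9

8/9


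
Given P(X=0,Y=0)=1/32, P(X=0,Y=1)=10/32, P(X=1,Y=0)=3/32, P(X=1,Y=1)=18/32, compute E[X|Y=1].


P(Y=1) = 28/32
E[X|Y=1] = (0*10 + 1*18)/28 = 18/28 = 9/14

9/14


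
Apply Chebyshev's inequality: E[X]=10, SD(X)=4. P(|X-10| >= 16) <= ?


k = 16/4 = 4
Chebyshev: P(|X-mu| >= k*sigma) <= 1/k^2 = 1/4^2 = 1/16

1/16


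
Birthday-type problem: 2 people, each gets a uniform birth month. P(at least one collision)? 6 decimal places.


P(all different) = prod((12-i)/12 for i=0..1) = 0.916667
P(at least one match) = 1 - 0.916667 = 0.083333

0.083333


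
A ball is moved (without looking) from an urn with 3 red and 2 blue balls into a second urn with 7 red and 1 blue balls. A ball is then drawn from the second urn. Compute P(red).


P(transfer red) = 3/5; P(transfer blue) = 2/5
If red transferred: Urn II has 8 red of 9, so P(red|red moved) = 8/9
If blue transferred: Urn II has 7 red of 9, so P(red|blue moved) = 7/9
By total probability: P(red) = 3/5*8/9 + 2/5*7/9 = 38/45

38/45


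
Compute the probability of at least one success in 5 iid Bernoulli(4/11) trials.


P(at least one) = 1 - P(none)
P(none) = (1 - 4/11)^5 = (7/11)^5 = 16807/161051
P(at least one) = 1 - 16807/161051 = 144244/161051

144244/161051


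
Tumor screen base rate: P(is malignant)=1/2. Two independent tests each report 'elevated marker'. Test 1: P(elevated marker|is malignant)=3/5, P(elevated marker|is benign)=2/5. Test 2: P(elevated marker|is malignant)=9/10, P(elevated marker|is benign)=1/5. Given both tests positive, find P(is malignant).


After test 1: P(+) = 3/5*1/2 + 2/5*1/2 = 1/2
P(B|+) = (3/10)/(1/2) = 3/5
After test 2 (use post1 as new prior): P(+) = 9/10*3/5 + 1/5*2/5 = 31/50
P(B|+,+) = (27/50)/(31/50) = 27/31

27/31


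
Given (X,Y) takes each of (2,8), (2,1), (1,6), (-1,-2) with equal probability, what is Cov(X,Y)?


E[X]=1, E[Y]=13/4, E[XY]=13/2
Cov(X,Y) = E[XY] - E[X]E[Y] = 13/2 - 1*13/4 = 13/4

13/4


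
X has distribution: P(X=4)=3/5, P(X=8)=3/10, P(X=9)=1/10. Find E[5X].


E[5X] = sum(g(x)*P(x))
= 20*3/5 + 40*3/10 + 45*1/10
= 57/2

57/2


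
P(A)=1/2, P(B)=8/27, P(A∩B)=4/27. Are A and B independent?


P(A)*P(B) = 1/2*8/27 = 4/27
P(A∩B) = 4/27, which equals P(A)P(B), so independent

Yes, A and B are independent


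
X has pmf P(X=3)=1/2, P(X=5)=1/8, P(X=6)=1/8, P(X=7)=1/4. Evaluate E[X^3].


E[X^3] = sum(x^3 * P(x))
= 27*1/2 + 125*1/8 + 216*1/8 + 343*1/4
= 1135/8

1135/8


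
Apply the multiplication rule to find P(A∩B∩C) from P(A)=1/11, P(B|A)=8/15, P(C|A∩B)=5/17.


P(A∩B∩C) = P(A) * P(B|A) * P(C|A∩B)
= 1/11 * 8/15 * 5/17
= 8/165 * 5/17 = 8/561

8/561


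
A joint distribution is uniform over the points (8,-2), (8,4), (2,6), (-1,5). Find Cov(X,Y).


E[X]=17/4, E[Y]=13/4, E[XY]=23/4
Cov(X,Y) = E[XY] - E[X]E[Y] = 23/4 - 17/4*13/4 = -129/16

-129/16


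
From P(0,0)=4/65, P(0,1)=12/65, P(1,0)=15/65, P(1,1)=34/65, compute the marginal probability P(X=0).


P(X=0) = P(0,0)+P(0,1) = 4/65 + 12/65 = 16/65

16/65


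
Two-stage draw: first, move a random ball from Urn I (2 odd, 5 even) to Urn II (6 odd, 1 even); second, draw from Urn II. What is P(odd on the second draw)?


P(transfer odd) = 2/7; P(transfer even) = 5/7
If odd transferred: Urn II has 7 odd of 8, so P(odd|odd moved) = 7/8
If even transferred: Urn II has 6 odd of 8, so P(odd|even moved) = 3/4
By total probability: P(odd) = 2/7*7/8 + 5/7*3/4 = 11/14

11/14


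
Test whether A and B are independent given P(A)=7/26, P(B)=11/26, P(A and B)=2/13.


P(A)*P(B) = 7/26*11/26 = 77/676
P(A∩B) = 2/13 != 77/676, so not independent

No, A and B are not independent


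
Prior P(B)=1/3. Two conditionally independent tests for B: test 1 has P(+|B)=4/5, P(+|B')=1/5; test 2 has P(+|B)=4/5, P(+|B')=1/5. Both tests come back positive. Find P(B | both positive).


After test 1: P(+) = 4/5*1/3 + 1/5*2/3 = 2/5
P(B|+) = (4/15)/(2/5) = 2/3
After test 2 (use post1 as new prior): P(+) = 4/5*2/3 + 1/5*1/3 = 3/5
P(B|+,+) = (8/15)/(3/5) = 8/9

8/9


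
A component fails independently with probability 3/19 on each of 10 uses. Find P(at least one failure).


P(at least one) = 1 - P(none)
P(none) = (1 - 3/19)^10 = (16/19)^10 = 1099511627776/6131066257801
P(at least one) = 1 - 1099511627776/6131066257801 = 5031554630025/6131066257801

5031554630025/6131066257801


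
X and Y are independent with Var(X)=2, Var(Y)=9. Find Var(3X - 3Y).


Independence => Cov(X,Y)=0
Var(3X - 3Y) = 3^2*Var(X) + (-3)^2*Var(Y)
= 9*2 + 9*9 = 99

99


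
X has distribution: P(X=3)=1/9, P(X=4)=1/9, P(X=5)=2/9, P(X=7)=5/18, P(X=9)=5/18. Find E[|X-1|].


E[|X-1|] = sum(g(x)*P(x))
= 2*1/9 + 3*1/9 + 4*2/9 + 6*5/18 + 8*5/18
= 16/3

16/3


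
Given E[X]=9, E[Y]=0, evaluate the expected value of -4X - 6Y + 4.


E[-4X - 6Y + 4] = -4*E[X] - 6*E[Y] + 4
= (-4)*(9) + (-6)*(0) + (4)
= -36 + 0 + 4 = -32

-32


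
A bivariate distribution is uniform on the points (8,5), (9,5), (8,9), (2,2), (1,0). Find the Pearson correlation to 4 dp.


Cov(X,Y) = 8.6800, Var(X) = 11.4400, Var(Y) = 9.3600
rho = Cov/(sqrt(VarX)*sqrt(VarY)) = 0.8388

0.8388


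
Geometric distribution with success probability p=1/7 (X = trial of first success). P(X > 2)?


P(X > 2) = P(first 2 trials all fail) = (1-p)^2 = (6/7)^2 = 36/49

36/49


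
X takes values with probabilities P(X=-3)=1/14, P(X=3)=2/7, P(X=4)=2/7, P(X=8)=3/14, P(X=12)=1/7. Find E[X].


E[X] = sum(x * P(x))
= -3*1/14 + 3*2/7 + 4*2/7 + 8*3/14 + 12*1/7
= 73/14

73/14


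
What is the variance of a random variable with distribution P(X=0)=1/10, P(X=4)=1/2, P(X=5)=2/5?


E[X] = 4, E[X^2] = 18
Var(X) = E[X^2] - (E[X])^2 = 18 - (4)^2 = 2

2


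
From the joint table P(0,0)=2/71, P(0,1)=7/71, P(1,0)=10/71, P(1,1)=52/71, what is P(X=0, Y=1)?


Read from table: P(X=0, Y=1) = 7/71

7/71


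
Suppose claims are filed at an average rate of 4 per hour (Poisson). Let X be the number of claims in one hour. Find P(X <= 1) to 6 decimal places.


P(X<=1) = e^(-4)*4^0/0! + e^(-4)*4^1/1!
≈ 0.0183156389 + 0.0732625556
= 0.0915781945
≈ 0.091578

0.091578


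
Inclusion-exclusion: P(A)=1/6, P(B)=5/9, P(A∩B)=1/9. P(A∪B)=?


P(A∪B) = P(A) + P(B) - P(A∩B)
= 1/6 + 5/9 - 1/9 = 11/18

11/18


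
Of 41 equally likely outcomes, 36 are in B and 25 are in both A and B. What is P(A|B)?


P(A|B) = P(A∩B)/P(B) = (25/41)/(36/41) = 25/36

25/36


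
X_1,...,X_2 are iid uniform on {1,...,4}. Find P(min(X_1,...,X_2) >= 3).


P(min >= 3) = P(all X_i >= 3) = (P(X_1 >= 3))^2
= (2/4)^2 = (1/2)^2 = 1/4

1/4


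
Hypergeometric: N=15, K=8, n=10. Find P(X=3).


P(X=3) = C(8,3)*C(7,7) / C(15,10)
= 56*1 / 3003
= 56/3003 = 8/429

8/429


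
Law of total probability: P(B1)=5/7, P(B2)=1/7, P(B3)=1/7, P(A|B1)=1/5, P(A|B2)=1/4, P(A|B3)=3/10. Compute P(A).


P(A) = P(A|B1)P(B1) + P(A|B2)P(B2) + P(A|B3)P(B3)
= 1/5*5/7 + 1/4*1/7 + 3/10*1/7
= 1/7 + 1/28 + 3/70 = 31/140

31/140


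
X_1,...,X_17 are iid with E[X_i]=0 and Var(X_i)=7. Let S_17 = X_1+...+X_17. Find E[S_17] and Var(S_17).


E[S_n] = n*mu = 17*0 = 0
Var(S_n) = n*sigma^2 = 17*7 = 119

E[S_17]=0, Var(S_17)=119


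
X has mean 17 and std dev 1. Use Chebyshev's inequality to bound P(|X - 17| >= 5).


k = 5/1 = 5
Chebyshev: P(|X-mu| >= k*sigma) <= 1/k^2 = 1/5^2 = 1/25

1/25


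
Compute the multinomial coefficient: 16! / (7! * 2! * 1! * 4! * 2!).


16! = 20922789888000
Denominator: 7!=5040 * 2!=2 * 1!=1 * 4!=24 * 2!=2
Coefficient = 20922789888000 / 483840 = 43243200

43243200


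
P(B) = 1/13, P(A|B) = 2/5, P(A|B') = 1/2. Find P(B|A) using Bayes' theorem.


P(A) = P(A|B)P(B) + P(A|B')P(B') = 2/5*1/13 + 1/2*12/13 = 32/65
P(B|A) = P(A|B)P(B)/P(A) = (2/65)/(32/65) = 1/16

1/16


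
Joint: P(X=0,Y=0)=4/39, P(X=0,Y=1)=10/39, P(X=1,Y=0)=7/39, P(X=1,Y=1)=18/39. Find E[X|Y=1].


P(Y=1) = 28/39
E[X|Y=1] = (0*10 + 1*18)/28 = 18/28 = 9/14

9/14


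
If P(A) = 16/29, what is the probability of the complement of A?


P(A') = 1 - P(A) = 1 - 16/29 = 13/29

13/29


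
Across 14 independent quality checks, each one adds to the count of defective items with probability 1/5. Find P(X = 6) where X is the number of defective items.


P(X=6) = C(14,6) * p^6 * (1-p)^8
= 3003 * 1/15625 * 65536/390625
= 196804608/6103515625

196804608/6103515625


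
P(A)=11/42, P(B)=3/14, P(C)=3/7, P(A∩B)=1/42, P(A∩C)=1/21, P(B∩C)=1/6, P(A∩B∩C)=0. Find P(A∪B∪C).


P(A∪B∪C) = P(A)+P(B)+P(C) - P(AB)-P(AC)-P(BC) + P(ABC)
= 11/42+3/14+3/7 - 1/42-1/21-1/6 + 0
= 2/3

2/3


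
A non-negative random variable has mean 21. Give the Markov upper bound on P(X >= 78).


Markov: P(X >= a) <= E[X]/a
P(X >= 78) <= 21/78 = 7/26

7/26


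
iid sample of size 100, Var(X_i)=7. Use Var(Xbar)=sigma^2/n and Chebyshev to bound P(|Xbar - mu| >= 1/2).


Var(Xbar) = Var(X)/n = 7/100
Chebyshev: P(|Xbar-mu| >= 1/2) <= Var(Xbar)/(1/2)^2 = (7/100)/(1/4) = 7/25

7/25


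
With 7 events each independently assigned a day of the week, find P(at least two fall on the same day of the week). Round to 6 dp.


P(all different) = prod((7-i)/7 for i=0..6) = 0.006120
P(at least one match) = 1 - 0.006120 = 0.993880

0.993880


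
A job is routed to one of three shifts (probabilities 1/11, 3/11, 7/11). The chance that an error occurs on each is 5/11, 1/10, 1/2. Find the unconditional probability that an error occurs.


P(A) = P(A|B1)P(B1) + P(A|B2)P(B2) + P(A|B3)P(B3)
= 5/11*1/11 + 1/10*3/11 + 1/2*7/11
= 5/121 + 3/110 + 7/22 = 234/605

234/605


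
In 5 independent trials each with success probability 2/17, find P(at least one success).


P(at least one) = 1 - P(none)
P(none) = (1 - 2/17)^5 = (15/17)^5 = 759375/1419857
P(at least one) = 1 - 759375/1419857 = 660482/1419857

660482/1419857
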